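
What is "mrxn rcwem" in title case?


Input string: 'mrxn rcwem'
Operation: capitalize first letter of each word
Word transformations: 'mrxn'->'Mrxn', 'rcwem'->'Rcwem'
Result: Mrxn Rcwem


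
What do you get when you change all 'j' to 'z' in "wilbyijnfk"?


Input string: 'wilbyijnfk'
Operation: replace 'j' with 'z'
Positions of 'j': 6
After replacement: wilbyiznfk


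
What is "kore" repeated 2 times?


Input string: 'kore'
Operation: repeat 2 times
Concatenation: 'kore' + 'kore'
Result: korekore


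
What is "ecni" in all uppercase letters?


Input string: 'ecni'
Operation: convert each letter to uppercase
Mapping: 'e'->'E', 'c'->'C', 'n'->'N', 'i'->'I'
Result: ECNI


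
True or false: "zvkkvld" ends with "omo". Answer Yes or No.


Input string: 'zvkkvld'
Suffix to check: 'omo'
Last 3 characters of input: 'vld'
Match: False
Result: No


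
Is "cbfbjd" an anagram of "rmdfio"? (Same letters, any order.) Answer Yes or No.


String 1: 'rmdfio' -> sorted: 'dfimor'
String 2: 'cbfbjd' -> sorted: 'bbcdfj'
Compare sorted forms: 'dfimor' != 'bbcdfj'
Anagram: No


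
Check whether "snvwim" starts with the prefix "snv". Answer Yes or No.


Input string: 'snvwim'
Prefix to check: 'snv'
First 3 characters of input: 'snv'
Match: True
Result: Yes


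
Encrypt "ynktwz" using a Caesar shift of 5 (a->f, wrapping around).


Input: 'ynktwz', shift = 5
Operation: for each letter, (position + 5) mod 26
Mapping: 'y'(24+5=29, 29 mod 26=3)->'d', 'n'(13+5=18)->'s', 'k'(10+5=15)->'p', 't'(19+5=24)->'y', 'w'(22+5=27, 27 mod 26=1)->'b', 'z'(25+5=30, 30 mod 26=4)->'e'
Result: dspybe


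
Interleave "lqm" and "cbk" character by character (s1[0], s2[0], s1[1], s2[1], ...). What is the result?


String 1: 'lqm'
String 2: 'cbk'
Operation: alternate characters
Pairs: 'l'+'c', 'q'+'b', 'm'+'k'
Result: lcqbmk


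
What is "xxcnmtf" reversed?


Input string: 'xxcnmtf'
Operation: reverse character order
Original order: 'x' -> 'x' -> 'c' -> 'n' -> 'm' -> 't' -> 'f'
Reversed order: 'f' -> 't' -> 'm' -> 'n' -> 'c' -> 'x' -> 'x'
Result: ftmncxx


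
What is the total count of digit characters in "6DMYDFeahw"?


Input string: '6DMYDFeahw'
Operation: count digit characters (0-9)
Scan: '6'(digit), 'D', 'M', 'Y', 'D', 'F', 'e', 'a', 'h', 'w'
Digits found: 1
Result: 1


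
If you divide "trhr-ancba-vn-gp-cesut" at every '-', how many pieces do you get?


Input string: 'trhr-ancba-vn-gp-cesut'
Delimiter: '-'
Split result: 'trhr', 'ancba', 'vn', 'gp', 'cesut'
Number of parts: 5


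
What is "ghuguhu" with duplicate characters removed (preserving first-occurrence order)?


Input: 'ghuguhu'
Operation: keep first occurrence of each character
Scan: s[0]='g' new -> keep; s[1]='h' new -> keep; s[2]='u' new -> keep; s[3]='g' seen -> skip; s[4]='u' seen -> skip; s[5]='h' seen -> skip; s[6]='u' seen -> skip
Result: ghu


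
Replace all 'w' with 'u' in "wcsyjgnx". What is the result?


Input string: 'wcsyjgnx'
Operation: replace 'w' with 'u'
Positions of 'w': 0
After replacement: ucsyjgnx


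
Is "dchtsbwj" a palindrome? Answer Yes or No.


Input string: 'dchtsbwj'
Reversed: 'jwbsthcd'
Compare pairs: s[0]='d' vs s[7]='j' (mismatch), s[1]='c' vs s[6]='w' (mismatch), s[2]='h' vs s[5]='b' (mismatch), s[3]='t' vs s[4]='s' (mismatch)
Palindrome: No


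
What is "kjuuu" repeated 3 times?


Input string: 'kjuuu'
Operation: repeat 3 times
Concatenation: 'kjuuu' + 'kjuuu' + 'kjuuu'
Result: kjuuukjuuukjuuu


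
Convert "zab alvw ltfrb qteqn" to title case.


Input string: 'zab alvw ltfrb qteqn'
Operation: capitalize first letter of each word
Word transformations: 'zab'->'Zab', 'alvw'->'Alvw', 'ltfrb'->'Ltfrb', 'qteqn'->'Qteqn'
Result: Zab Alvw Ltfrb Qteqn


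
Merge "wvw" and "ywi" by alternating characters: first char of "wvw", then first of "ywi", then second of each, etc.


String 1: 'wvw'
String 2: 'ywi'
Operation: alternate characters
Pairs: 'w'+'y', 'v'+'w', 'w'+'i'
Result: wyvwwi


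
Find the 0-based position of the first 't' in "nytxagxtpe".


Input string: 'nytxagxtpe'
Target: 't'
Scanning left to right: s[0]='n', s[1]='y', s[2]='t'
First match at index: 2


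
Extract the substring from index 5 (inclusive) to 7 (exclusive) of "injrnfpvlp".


Input string: 'injrnfpvlp'
Operation: slice [5:7]
Extract characters: s[5]='f', s[6]='p'
Result: fp


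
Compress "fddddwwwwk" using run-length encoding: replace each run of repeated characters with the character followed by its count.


Input: 'fddddwwwwk'
Operation: identify consecutive runs
Runs: 'f' -> f1, 'dddd' -> d4, 'wwww' -> w4, 'k' -> k1
Encoded: f1d4w4k1


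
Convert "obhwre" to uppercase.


Input string: 'obhwre'
Operation: convert each letter to uppercase
Mapping: 'o'->'O', 'b'->'B', 'h'->'H', 'w'->'W', 'r'->'R', 'e'->'E'
Result: OBHWRE


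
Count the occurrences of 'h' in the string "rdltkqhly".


Input string: 'rdltkqhly'
Target character: 'h'
Scan each position: s[6]='h'
Matches found at indices: 6
Total: 1


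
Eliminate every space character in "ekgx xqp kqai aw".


Input string: 'ekgx xqp kqai aw'
Operation: remove all spaces
Words: 'ekgx', 'xqp', 'kqai', 'aw'
Join without spaces: ekgxxqpkqaiaw


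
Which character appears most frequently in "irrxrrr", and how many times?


Input: 'irrxrrr'
Operation: tally each character
Counts: 'i':1, 'r':5, 'x':1
Maximum: 'r' appears 5 times


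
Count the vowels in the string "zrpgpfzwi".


Input string: 'zrpgpfzwi'
Operation: count vowels (a, e, i, o, u)
Scan: s[0]='z', s[1]='r', s[2]='p', s[3]='g', s[4]='p', s[5]='f', s[6]='z', s[7]='w', s[8]='i' (vowel)
Vowels found: 1
Result: 1


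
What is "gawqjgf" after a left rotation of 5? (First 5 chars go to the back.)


Input: 'gawqjgf', shift = 5
Operation: split at index 5 and swap parts
Front part s[0:5] = 'gawqj'
Back part s[5:] = 'gf'
Rotated = back + front = 'gf' + 'gawqj'
Result: gfgawqj


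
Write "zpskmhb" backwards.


Input string: 'zpskmhb'
Operation: reverse character order
Original order: 'z' -> 'p' -> 's' -> 'k' -> 'm' -> 'h' -> 'b'
Reversed order: 'b' -> 'h' -> 'm' -> 'k' -> 's' -> 'p' -> 'z'
Result: bhmkspz


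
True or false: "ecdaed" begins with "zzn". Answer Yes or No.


Input string: 'ecdaed'
Prefix to check: 'zzn'
First 3 characters of input: 'ecd'
Match: False
Result: No


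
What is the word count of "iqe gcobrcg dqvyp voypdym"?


Input string: 'iqe gcobrcg dqvyp voypdym'
Operation: split by spaces
Words found: 'iqe', 'gcobrcg', 'dqvyp', 'voypdym'
Word count: 4


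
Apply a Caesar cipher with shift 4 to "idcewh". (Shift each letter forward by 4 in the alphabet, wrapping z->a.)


Input: 'idcewh', shift = 4
Operation: for each letter, (position + 4) mod 26
Mapping: 'i'(8+4=12)->'m', 'd'(3+4=7)->'h', 'c'(2+4=6)->'g', 'e'(4+4=8)->'i', 'w'(22+4=26, 26 mod 26=0)->'a', 'h'(7+4=11)->'l'
Result: mhgial


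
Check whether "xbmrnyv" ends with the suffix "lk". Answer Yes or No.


Input string: 'xbmrnyv'
Suffix to check: 'lk'
Last 2 characters of input: 'yv'
Match: False
Result: No


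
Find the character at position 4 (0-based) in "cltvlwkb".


Input string: 'cltvlwkb'
Operation: get character at index 4
Index mapping: s[0]='c', s[1]='l', s[2]='t', s[3]='v', s[4]='l'
Result: 'l'


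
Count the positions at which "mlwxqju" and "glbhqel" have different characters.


String 1: 'mlwxqju'
String 2: 'glbhqel'
Compare each position: pos 0: 'm'!='g', pos 1: 'l'=='l', pos 2: 'w'!='b', pos 3: 'x'!='h', pos 4: 'q'=='q', pos 5: 'j'!='e', pos 6: 'u'!='l'
Differing positions: 5
Hamming distance: 5


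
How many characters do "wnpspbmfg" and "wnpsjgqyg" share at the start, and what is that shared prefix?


String 1: 'wnpspbmfg'
String 2: 'wnpsjgqyg'
Compare position by position:
pos 0: 'w' vs 'w' match
pos 1: 'n' vs 'n' match
pos 2: 'p' vs 'p' match
pos 3: 's' vs 's' match
pos 4: 'p' vs 'j' differ -> stop
Longest common prefix: "wnps" (length 4)


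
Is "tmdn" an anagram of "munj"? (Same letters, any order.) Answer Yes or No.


String 1: 'munj' -> sorted: 'jmnu'
String 2: 'tmdn' -> sorted: 'dmnt'
Compare sorted forms: 'jmnu' != 'dmnt'
Anagram: No


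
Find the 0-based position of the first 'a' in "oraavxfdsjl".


Input string: 'oraavxfdsjl'
Target: 'a'
Scanning left to right: s[0]='o', s[1]='r', s[2]='a'
First match at index: 2


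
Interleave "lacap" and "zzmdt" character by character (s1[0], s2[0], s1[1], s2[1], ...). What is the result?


String 1: 'lacap'
String 2: 'zzmdt'
Operation: alternate characters
Pairs: 'l'+'z', 'a'+'z', 'c'+'m', 'a'+'d', 'p'+'t'
Result: lzazcmadpt


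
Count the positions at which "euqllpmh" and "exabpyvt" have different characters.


String 1: 'euqllpmh'
String 2: 'exabpyvt'
Compare each position: pos 0: 'e'=='e', pos 1: 'u'!='x', pos 2: 'q'!='a', pos 3: 'l'!='b', pos 4: 'l'!='p', pos 5: 'p'!='y', pos 6: 'm'!='v', pos 7: 'h'!='t'
Differing positions: 7
Hamming distance: 7


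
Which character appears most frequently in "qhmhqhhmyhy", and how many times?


Input: 'qhmhqhhmyhy'
Operation: tally each character
Counts: 'h':5, 'm':2, 'q':2, 'y':2
Maximum: 'h' appears 5 times


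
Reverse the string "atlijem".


Input string: 'atlijem'
Operation: reverse character order
Original order: 'a' -> 't' -> 'l' -> 'i' -> 'j' -> 'e' -> 'm'
Reversed order: 'm' -> 'e' -> 'j' -> 'i' -> 'l' -> 't' -> 'a'
Result: mejilta


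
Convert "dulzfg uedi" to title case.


Input string: 'dulzfg uedi'
Operation: capitalize first letter of each word
Word transformations: 'dulzfg'->'Dulzfg', 'uedi'->'Uedi'
Result: Dulzfg Uedi


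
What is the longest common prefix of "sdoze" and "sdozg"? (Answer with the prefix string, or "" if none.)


String 1: 'sdoze'
String 2: 'sdozg'
Compare position by position:
pos 0: 's' vs 's' match
pos 1: 'd' vs 'd' match
pos 2: 'o' vs 'o' match
pos 3: 'z' vs 'z' match
pos 4: 'e' vs 'g' differ -> stop
Longest common prefix: "sdoz" (length 4)


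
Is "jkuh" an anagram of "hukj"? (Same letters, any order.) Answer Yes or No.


String 1: 'hukj' -> sorted: 'hjku'
String 2: 'jkuh' -> sorted: 'hjku'
Compare sorted forms: 'hjku' == 'hjku'
Anagram: Yes


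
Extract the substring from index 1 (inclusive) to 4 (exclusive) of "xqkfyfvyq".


Input string: 'xqkfyfvyq'
Operation: slice [1:4]
Extract characters: s[1]='q', s[2]='k', s[3]='f'
Result: qkf


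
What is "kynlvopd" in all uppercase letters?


Input string: 'kynlvopd'
Operation: convert each letter to uppercase
Mapping: 'k'->'K', 'y'->'Y', 'n'->'N', 'l'->'L', 'v'->'V', 'o'->'O', 'p'->'P', 'd'->'D'
Result: KYNLVOPD


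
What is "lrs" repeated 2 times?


Input string: 'lrs'
Operation: repeat 2 times
Concatenation: 'lrs' + 'lrs'
Result: lrslrs


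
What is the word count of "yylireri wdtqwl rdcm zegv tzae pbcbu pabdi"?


Input string: 'yylireri wdtqwl rdcm zegv tzae pbcbu pabdi'
Operation: split by spaces
Words found: 'yylireri', 'wdtqwl', 'rdcm', 'zegv', 'tzae', 'pbcbu', 'pabdi'
Word count: 7


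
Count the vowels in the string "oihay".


Input string: 'oihay'
Operation: count vowels (a, e, i, o, u)
Scan: s[0]='o' (vowel), s[1]='i' (vowel), s[2]='h', s[3]='a' (vowel), s[4]='y'
Vowels found: 3
Result: 3


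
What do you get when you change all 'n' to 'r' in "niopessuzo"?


Input string: 'niopessuzo'
Operation: replace 'n' with 'r'
Positions of 'n': 0
After replacement: riopessuzo


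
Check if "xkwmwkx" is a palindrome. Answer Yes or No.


Input string: 'xkwmwkx'
Reversed: 'xkwmwkx'
Compare pairs: s[0]='x' vs s[6]='x' (match), s[1]='k' vs s[5]='k' (match), s[2]='w' vs s[4]='w' (match)
Palindrome: Yes


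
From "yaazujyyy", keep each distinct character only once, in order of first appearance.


Input: 'yaazujyyy'
Operation: keep first occurrence of each character
Scan: s[0]='y' new -> keep; s[1]='a' new -> keep; s[2]='a' seen -> skip; s[3]='z' new -> keep; s[4]='u' new -> keep; s[5]='j' new -> keep; s[6]='y' seen -> skip; s[7]='y' seen -> skip; s[8]='y' seen -> skip
Result: yazuj


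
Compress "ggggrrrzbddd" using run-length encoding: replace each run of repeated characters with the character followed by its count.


Input: 'ggggrrrzbddd'
Operation: identify consecutive runs
Runs: 'gggg' -> g4, 'rrr' -> r3, 'z' -> z1, 'b' -> b1, 'ddd' -> d3
Encoded: g4r3z1b1d3


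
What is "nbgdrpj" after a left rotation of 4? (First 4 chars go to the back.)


Input: 'nbgdrpj', shift = 4
Operation: split at index 4 and swap parts
Front part s[0:4] = 'nbgd'
Back part s[4:] = 'rpj'
Rotated = back + front = 'rpj' + 'nbgd'
Result: rpjnbgd


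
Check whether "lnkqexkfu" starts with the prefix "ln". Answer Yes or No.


Input string: 'lnkqexkfu'
Prefix to check: 'ln'
First 2 characters of input: 'ln'
Match: True
Result: Yes


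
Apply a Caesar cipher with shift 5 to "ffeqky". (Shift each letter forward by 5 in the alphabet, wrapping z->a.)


Input: 'ffeqky', shift = 5
Operation: for each letter, (position + 5) mod 26
Mapping: 'f'(5+5=10)->'k', 'f'(5+5=10)->'k', 'e'(4+5=9)->'j', 'q'(16+5=21)->'v', 'k'(10+5=15)->'p', 'y'(24+5=29, 29 mod 26=3)->'d'
Result: kkjvpd


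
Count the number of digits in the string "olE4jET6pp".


Input string: 'olE4jET6pp'
Operation: count digit characters (0-9)
Scan: 'o', 'l', 'E', '4'(digit), 'j', 'E', 'T', '6'(digit), 'p', 'p'
Digits found: 2
Result: 2


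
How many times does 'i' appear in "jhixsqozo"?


Input string: 'jhixsqozo'
Target character: 'i'
Scan each position: s[2]='i'
Matches found at indices: 2
Total: 1


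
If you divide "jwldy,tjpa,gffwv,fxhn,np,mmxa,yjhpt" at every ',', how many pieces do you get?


Input string: 'jwldy,tjpa,gffwv,fxhn,np,mmxa,yjhpt'
Delimiter: ','
Split result: 'jwldy', 'tjpa', 'gffwv', 'fxhn', 'np', 'mmxa', 'yjhpt'
Number of parts: 7


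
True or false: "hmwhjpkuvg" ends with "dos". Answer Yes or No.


Input string: 'hmwhjpkuvg'
Suffix to check: 'dos'
Last 3 characters of input: 'uvg'
Match: False
Result: No


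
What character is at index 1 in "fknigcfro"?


Input string: 'fknigcfro'
Operation: get character at index 1
Index mapping: s[0]='f', s[1]='k'
Result: 'k'


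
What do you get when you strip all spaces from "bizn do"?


Input string: 'bizn do'
Operation: remove all spaces
Words: 'bizn', 'do'
Join without spaces: bizndo


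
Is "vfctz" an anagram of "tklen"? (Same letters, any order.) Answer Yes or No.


String 1: 'tklen' -> sorted: 'eklnt'
String 2: 'vfctz' -> sorted: 'cftvz'
Compare sorted forms: 'eklnt' != 'cftvz'
Anagram: No


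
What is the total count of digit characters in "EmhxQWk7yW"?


Input string: 'EmhxQWk7yW'
Operation: count digit characters (0-9)
Scan: 'E', 'm', 'h', 'x', 'Q', 'W', 'k', '7'(digit), 'y', 'W'
Digits found: 1
Result: 1


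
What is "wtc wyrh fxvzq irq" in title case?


Input string: 'wtc wyrh fxvzq irq'
Operation: capitalize first letter of each word
Word transformations: 'wtc'->'Wtc', 'wyrh'->'Wyrh', 'fxvzq'->'Fxvzq', 'irq'->'Irq'
Result: Wtc Wyrh Fxvzq Irq


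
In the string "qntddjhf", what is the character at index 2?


Input string: 'qntddjhf'
Operation: get character at index 2
Index mapping: s[0]='q', s[1]='n', s[2]='t'
Result: 't'


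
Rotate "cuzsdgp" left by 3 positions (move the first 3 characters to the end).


Input: 'cuzsdgp', shift = 3
Operation: split at index 3 and swap parts
Front part s[0:3] = 'cuz'
Back part s[3:] = 'sdgp'
Rotated = back + front = 'sdgp' + 'cuz'
Result: sdgpcuz


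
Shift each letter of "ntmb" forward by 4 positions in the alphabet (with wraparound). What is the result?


Input: 'ntmb', shift = 4
Operation: for each letter, (position + 4) mod 26
Mapping: 'n'(13+4=17)->'r', 't'(19+4=23)->'x', 'm'(12+4=16)->'q', 'b'(1+4=5)->'f'
Result: rxqf


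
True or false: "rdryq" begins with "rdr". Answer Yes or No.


Input string: 'rdryq'
Prefix to check: 'rdr'
First 3 characters of input: 'rdr'
Match: True
Result: Yes


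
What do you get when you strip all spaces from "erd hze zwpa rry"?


Input string: 'erd hze zwpa rry'
Operation: remove all spaces
Words: 'erd', 'hze', 'zwpa', 'rry'
Join without spaces: erdhzezwparry


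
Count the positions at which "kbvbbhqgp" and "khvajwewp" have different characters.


String 1: 'kbvbbhqgp'
String 2: 'khvajwewp'
Compare each position: pos 0: 'k'=='k', pos 1: 'b'!='h', pos 2: 'v'=='v', pos 3: 'b'!='a', pos 4: 'b'!='j', pos 5: 'h'!='w', pos 6: 'q'!='e', pos 7: 'g'!='w', pos 8: 'p'=='p'
Differing positions: 6
Hamming distance: 6


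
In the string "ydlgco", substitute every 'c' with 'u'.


Input string: 'ydlgco'
Operation: replace 'c' with 'u'
Positions of 'c': 4
After replacement: ydlguo


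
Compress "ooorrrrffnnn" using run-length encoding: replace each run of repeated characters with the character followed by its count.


Input: 'ooorrrrffnnn'
Operation: identify consecutive runs
Runs: 'ooo' -> o3, 'rrrr' -> r4, 'ff' -> f2, 'nnn' -> n3
Encoded: o3r4f2n3


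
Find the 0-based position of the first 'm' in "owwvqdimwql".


Input string: 'owwvqdimwql'
Target: 'm'
Scanning left to right: s[0]='o', s[1]='w', s[2]='w', s[3]='v', s[4]='q', s[5]='d', s[6]='i', s[7]='m'
First match at index: 7


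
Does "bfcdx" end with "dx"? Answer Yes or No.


Input string: 'bfcdx'
Suffix to check: 'dx'
Last 2 characters of input: 'dx'
Match: True
Result: Yes


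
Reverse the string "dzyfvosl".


Input string: 'dzyfvosl'
Operation: reverse character order
Original order: 'd' -> 'z' -> 'y' -> 'f' -> 'v' -> 'o' -> 's' -> 'l'
Reversed order: 'l' -> 's' -> 'o' -> 'v' -> 'f' -> 'y' -> 'z' -> 'd'
Result: lsovfyzd


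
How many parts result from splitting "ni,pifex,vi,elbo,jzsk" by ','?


Input string: 'ni,pifex,vi,elbo,jzsk'
Delimiter: ','
Split result: 'ni', 'pifex', 'vi', 'elbo', 'jzsk'
Number of parts: 5


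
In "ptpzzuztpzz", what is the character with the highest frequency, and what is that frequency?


Input: 'ptpzzuztpzz'
Operation: tally each character
Counts: 'p':3, 't':2, 'u':1, 'z':5
Maximum: 'z' appears 5 times


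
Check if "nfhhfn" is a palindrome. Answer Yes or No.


Input string: 'nfhhfn'
Reversed: 'nfhhfn'
Compare pairs: s[0]='n' vs s[5]='n' (match), s[1]='f' vs s[4]='f' (match), s[2]='h' vs s[3]='h' (match)
Palindrome: Yes


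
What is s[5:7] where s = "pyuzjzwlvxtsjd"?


Input string: 'pyuzjzwlvxtsjd'
Operation: slice [5:7]
Extract characters: s[5]='z', s[6]='w'
Result: zw


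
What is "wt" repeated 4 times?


Input string: 'wt'
Operation: repeat 4 times
Concatenation: 'wt' + 'wt' + 'wt' + 'wt'
Result: wtwtwtwt


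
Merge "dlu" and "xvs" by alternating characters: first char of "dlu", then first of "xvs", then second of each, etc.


String 1: 'dlu'
String 2: 'xvs'
Operation: alternate characters
Pairs: 'd'+'x', 'l'+'v', 'u'+'s'
Result: dxlvus


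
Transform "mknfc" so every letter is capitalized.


Input string: 'mknfc'
Operation: convert each letter to uppercase
Mapping: 'm'->'M', 'k'->'K', 'n'->'N', 'f'->'F', 'c'->'C'
Result: MKNFC


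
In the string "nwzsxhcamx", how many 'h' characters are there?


Input string: 'nwzsxhcamx'
Target character: 'h'
Scan each position: s[5]='h'
Matches found at indices: 5
Total: 1


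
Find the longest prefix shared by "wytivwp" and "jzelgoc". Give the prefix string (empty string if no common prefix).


String 1: 'wytivwp'
String 2: 'jzelgoc'
Compare position by position:
pos 0: 'w' vs 'j' differ -> stop
Longest common prefix: "" (length 0)


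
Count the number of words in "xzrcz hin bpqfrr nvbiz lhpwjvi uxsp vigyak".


Input string: 'xzrcz hin bpqfrr nvbiz lhpwjvi uxsp vigyak'
Operation: split by spaces
Words found: 'xzrcz', 'hin', 'bpqfrr', 'nvbiz', 'lhpwjvi', 'uxsp', 'vigyak'
Word count: 7


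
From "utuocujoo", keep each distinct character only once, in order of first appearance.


Input: 'utuocujoo'
Operation: keep first occurrence of each character
Scan: s[0]='u' new -> keep; s[1]='t' new -> keep; s[2]='u' seen -> skip; s[3]='o' new -> keep; s[4]='c' new -> keep; s[5]='u' seen -> skip; s[6]='j' new -> keep; s[7]='o' seen -> skip; s[8]='o' seen -> skip
Result: utocj


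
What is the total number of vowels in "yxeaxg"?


Input string: 'yxeaxg'
Operation: count vowels (a, e, i, o, u)
Scan: s[0]='y', s[1]='x', s[2]='e' (vowel), s[3]='a' (vowel), s[4]='x', s[5]='g'
Vowels found: 2
Result: 2


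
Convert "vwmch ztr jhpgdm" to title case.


Input string: 'vwmch ztr jhpgdm'
Operation: capitalize first letter of each word
Word transformations: 'vwmch'->'Vwmch', 'ztr'->'Ztr', 'jhpgdm'->'Jhpgdm'
Result: Vwmch Ztr Jhpgdm


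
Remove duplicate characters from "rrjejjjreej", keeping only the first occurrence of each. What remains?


Input: 'rrjejjjreej'
Operation: keep first occurrence of each character
Scan: s[0]='r' new -> keep; s[1]='r' seen -> skip; s[2]='j' new -> keep; s[3]='e' new -> keep; s[4]='j' seen -> skip; s[5]='j' seen -> skip; s[6]='j' seen -> skip; s[7]='r' seen -> skip; s[8]='e' seen -> skip; s[9]='e' seen -> skip; s[10]='j' seen -> skip
Result: rje


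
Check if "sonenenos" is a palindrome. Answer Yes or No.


Input string: 'sonenenos'
Reversed: 'sonenenos'
Compare pairs: s[0]='s' vs s[8]='s' (match), s[1]='o' vs s[7]='o' (match), s[2]='n' vs s[6]='n' (match), s[3]='e' vs s[5]='e' (match)
Palindrome: Yes


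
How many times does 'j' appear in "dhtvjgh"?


Input string: 'dhtvjgh'
Target character: 'j'
Scan each position: s[4]='j'
Matches found at indices: 4
Total: 1


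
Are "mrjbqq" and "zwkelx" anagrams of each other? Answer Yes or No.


String 1: 'mrjbqq' -> sorted: 'bjmqqr'
String 2: 'zwkelx' -> sorted: 'eklwxz'
Compare sorted forms: 'bjmqqr' != 'eklwxz'
Anagram: No


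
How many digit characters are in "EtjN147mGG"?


Input string: 'EtjN147mGG'
Operation: count digit characters (0-9)
Scan: 'E', 't', 'j', 'N', '1'(digit), '4'(digit), '7'(digit), 'm', 'G', 'G'
Digits found: 3
Result: 3


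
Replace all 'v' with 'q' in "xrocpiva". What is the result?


Input string: 'xrocpiva'
Operation: replace 'v' with 'q'
Positions of 'v': 6
After replacement: xrocpiqa


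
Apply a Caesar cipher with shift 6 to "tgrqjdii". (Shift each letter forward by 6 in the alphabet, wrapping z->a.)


Input: 'tgrqjdii', shift = 6
Operation: for each letter, (position + 6) mod 26
Mapping: 't'(19+6=25)->'z', 'g'(6+6=12)->'m', 'r'(17+6=23)->'x', 'q'(16+6=22)->'w', 'j'(9+6=15)->'p', 'd'(3+6=9)->'j', 'i'(8+6=14)->'o', 'i'(8+6=14)->'o'
Result: zmxwpjoo


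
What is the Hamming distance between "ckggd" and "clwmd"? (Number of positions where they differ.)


String 1: 'ckggd'
String 2: 'clwmd'
Compare each position: pos 0: 'c'=='c', pos 1: 'k'!='l', pos 2: 'g'!='w', pos 3: 'g'!='m', pos 4: 'd'=='d'
Differing positions: 3
Hamming distance: 3


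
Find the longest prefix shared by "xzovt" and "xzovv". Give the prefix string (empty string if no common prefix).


String 1: 'xzovt'
String 2: 'xzovv'
Compare position by position:
pos 0: 'x' vs 'x' match
pos 1: 'z' vs 'z' match
pos 2: 'o' vs 'o' match
pos 3: 'v' vs 'v' match
pos 4: 't' vs 'v' differ -> stop
Longest common prefix: "xzov" (length 4)


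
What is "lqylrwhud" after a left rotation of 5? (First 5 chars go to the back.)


Input: 'lqylrwhud', shift = 5
Operation: split at index 5 and swap parts
Front part s[0:5] = 'lqylr'
Back part s[5:] = 'whud'
Rotated = back + front = 'whud' + 'lqylr'
Result: whudlqylr


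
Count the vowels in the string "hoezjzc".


Input string: 'hoezjzc'
Operation: count vowels (a, e, i, o, u)
Scan: s[0]='h', s[1]='o' (vowel), s[2]='e' (vowel), s[3]='z', s[4]='j', s[5]='z', s[6]='c'
Vowels found: 2
Result: 2


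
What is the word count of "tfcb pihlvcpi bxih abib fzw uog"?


Input string: 'tfcb pihlvcpi bxih abib fzw uog'
Operation: split by spaces
Words found: 'tfcb', 'pihlvcpi', 'bxih', 'abib', 'fzw', 'uog'
Word count: 6


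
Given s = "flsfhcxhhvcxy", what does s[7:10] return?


Input string: 'flsfhcxhhvcxy'
Operation: slice [7:10]
Extract characters: s[7]='h', s[8]='h', s[9]='v'
Result: hhv


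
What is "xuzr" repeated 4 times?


Input string: 'xuzr'
Operation: repeat 4 times
Concatenation: 'xuzr' + 'xuzr' + 'xuzr' + 'xuzr'
Result: xuzrxuzrxuzrxuzr


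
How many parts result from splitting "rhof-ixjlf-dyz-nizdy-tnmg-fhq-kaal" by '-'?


Input string: 'rhof-ixjlf-dyz-nizdy-tnmg-fhq-kaal'
Delimiter: '-'
Split result: 'rhof', 'ixjlf', 'dyz', 'nizdy', 'tnmg', 'fhq', 'kaal'
Number of parts: 7


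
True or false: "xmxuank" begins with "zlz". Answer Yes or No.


Input string: 'xmxuank'
Prefix to check: 'zlz'
First 3 characters of input: 'xmx'
Match: False
Result: No


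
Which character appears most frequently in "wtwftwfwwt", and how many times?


Input: 'wtwftwfwwt'
Operation: tally each character
Counts: 'f':2, 't':3, 'w':5
Maximum: 'w' appears 5 times


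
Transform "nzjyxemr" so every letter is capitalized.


Input string: 'nzjyxemr'
Operation: convert each letter to uppercase
Mapping: 'n'->'N', 'z'->'Z', 'j'->'J', 'y'->'Y', 'x'->'X', 'e'->'E', 'm'->'M', 'r'->'R'
Result: NZJYXEMR


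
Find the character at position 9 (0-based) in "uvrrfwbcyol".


Input string: 'uvrrfwbcyol'
Operation: get character at index 9
Index mapping: s[0]='u', s[1]='v', s[2]='r', s[3]='r', s[4]='f', s[5]='w', s[6]='b', s[7]='c', s[8]='y', s[9]='o'
Result: 'o'


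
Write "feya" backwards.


Input string: 'feya'
Operation: reverse character order
Original order: 'f' -> 'e' -> 'y' -> 'a'
Reversed order: 'a' -> 'y' -> 'e' -> 'f'
Result: ayef


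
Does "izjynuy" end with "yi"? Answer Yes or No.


Input string: 'izjynuy'
Suffix to check: 'yi'
Last 2 characters of input: 'uy'
Match: False
Result: No


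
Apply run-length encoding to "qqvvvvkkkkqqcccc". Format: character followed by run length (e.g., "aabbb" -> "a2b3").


Input: 'qqvvvvkkkkqqcccc'
Operation: identify consecutive runs
Runs: 'qq' -> q2, 'vvvv' -> v4, 'kkkk' -> k4, 'qq' -> q2, 'cccc' -> c4
Encoded: q2v4k4q2c4


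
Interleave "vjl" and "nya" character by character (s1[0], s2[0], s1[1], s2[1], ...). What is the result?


String 1: 'vjl'
String 2: 'nya'
Operation: alternate characters
Pairs: 'v'+'n', 'j'+'y', 'l'+'a'
Result: vnjyla


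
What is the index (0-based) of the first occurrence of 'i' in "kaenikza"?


Input string: 'kaenikza'
Target: 'i'
Scanning left to right: s[0]='k', s[1]='a', s[2]='e', s[3]='n', s[4]='i'
First match at index: 4


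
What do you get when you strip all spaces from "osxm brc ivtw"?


Input string: 'osxm brc ivtw'
Operation: remove all spaces
Words: 'osxm', 'brc', 'ivtw'
Join without spaces: osxmbrcivtw


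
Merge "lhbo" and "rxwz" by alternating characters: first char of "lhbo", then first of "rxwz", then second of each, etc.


String 1: 'lhbo'
String 2: 'rxwz'
Operation: alternate characters
Pairs: 'l'+'r', 'h'+'x', 'b'+'w', 'o'+'z'
Result: lrhxbwoz


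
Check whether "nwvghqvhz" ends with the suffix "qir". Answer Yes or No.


Input string: 'nwvghqvhz'
Suffix to check: 'qir'
Last 3 characters of input: 'vhz'
Match: False
Result: No


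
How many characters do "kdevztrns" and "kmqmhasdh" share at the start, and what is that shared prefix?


String 1: 'kdevztrns'
String 2: 'kmqmhasdh'
Compare position by position:
pos 0: 'k' vs 'k' match
pos 1: 'd' vs 'm' differ -> stop
Longest common prefix: "k" (length 1)


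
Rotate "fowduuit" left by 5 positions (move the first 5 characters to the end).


Input: 'fowduuit', shift = 5
Operation: split at index 5 and swap parts
Front part s[0:5] = 'fowdu'
Back part s[5:] = 'uit'
Rotated = back + front = 'uit' + 'fowdu'
Result: uitfowdu


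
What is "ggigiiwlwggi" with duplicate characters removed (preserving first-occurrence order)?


Input: 'ggigiiwlwggi'
Operation: keep first occurrence of each character
Scan: s[0]='g' new -> keep; s[1]='g' seen -> skip; s[2]='i' new -> keep; s[3]='g' seen -> skip; s[4]='i' seen -> skip; s[5]='i' seen -> skip; s[6]='w' new -> keep; s[7]='l' new -> keep; s[8]='w' seen -> skip; s[9]='g' seen -> skip; s[10]='g' seen -> skip; s[11]='i' seen -> skip
Result: giwl


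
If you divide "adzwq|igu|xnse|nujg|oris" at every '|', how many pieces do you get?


Input string: 'adzwq|igu|xnse|nujg|oris'
Delimiter: '|'
Split result: 'adzwq', 'igu', 'xnse', 'nujg', 'oris'
Number of parts: 5


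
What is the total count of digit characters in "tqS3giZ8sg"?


Input string: 'tqS3giZ8sg'
Operation: count digit characters (0-9)
Scan: 't', 'q', 'S', '3'(digit), 'g', 'i', 'Z', '8'(digit), 's', 'g'
Digits found: 2
Result: 2


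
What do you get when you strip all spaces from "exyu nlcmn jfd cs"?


Input string: 'exyu nlcmn jfd cs'
Operation: remove all spaces
Words: 'exyu', 'nlcmn', 'jfd', 'cs'
Join without spaces: exyunlcmnjfdcs


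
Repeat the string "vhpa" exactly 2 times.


Input string: 'vhpa'
Operation: repeat 2 times
Concatenation: 'vhpa' + 'vhpa'
Result: vhpavhpa


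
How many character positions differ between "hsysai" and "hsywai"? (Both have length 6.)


String 1: 'hsysai'
String 2: 'hsywai'
Compare each position: pos 0: 'h'=='h', pos 1: 's'=='s', pos 2: 'y'=='y', pos 3: 's'!='w', pos 4: 'a'=='a', pos 5: 'i'=='i'
Differing positions: 1
Hamming distance: 1


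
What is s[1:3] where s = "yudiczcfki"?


Input string: 'yudiczcfki'
Operation: slice [1:3]
Extract characters: s[1]='u', s[2]='d'
Result: ud


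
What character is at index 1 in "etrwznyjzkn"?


Input string: 'etrwznyjzkn'
Operation: get character at index 1
Index mapping: s[0]='e', s[1]='t'
Result: 't'


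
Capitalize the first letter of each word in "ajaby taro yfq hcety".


Input string: 'ajaby taro yfq hcety'
Operation: capitalize first letter of each word
Word transformations: 'ajaby'->'Ajaby', 'taro'->'Taro', 'yfq'->'Yfq', 'hcety'->'Hcety'
Result: Ajaby Taro Yfq Hcety


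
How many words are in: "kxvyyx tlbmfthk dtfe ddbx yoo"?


Input string: 'kxvyyx tlbmfthk dtfe ddbx yoo'
Operation: split by spaces
Words found: 'kxvyyx', 'tlbmfthk', 'dtfe', 'ddbx', 'yoo'
Word count: 5


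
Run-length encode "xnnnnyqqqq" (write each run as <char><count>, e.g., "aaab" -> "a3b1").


Input: 'xnnnnyqqqq'
Operation: identify consecutive runs
Runs: 'x' -> x1, 'nnnn' -> n4, 'y' -> y1, 'qqqq' -> q4
Encoded: x1n4y1q4


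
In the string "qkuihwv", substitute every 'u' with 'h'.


Input string: 'qkuihwv'
Operation: replace 'u' with 'h'
Positions of 'u': 2
After replacement: qkhihwv


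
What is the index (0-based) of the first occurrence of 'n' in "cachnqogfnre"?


Input string: 'cachnqogfnre'
Target: 'n'
Scanning left to right: s[0]='c', s[1]='a', s[2]='c', s[3]='h', s[4]='n'
First match at index: 4


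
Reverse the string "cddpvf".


Input string: 'cddpvf'
Operation: reverse character order
Original order: 'c' -> 'd' -> 'd' -> 'p' -> 'v' -> 'f'
Reversed order: 'f' -> 'v' -> 'p' -> 'd' -> 'd' -> 'c'
Result: fvpddc


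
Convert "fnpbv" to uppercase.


Input string: 'fnpbv'
Operation: convert each letter to uppercase
Mapping: 'f'->'F', 'n'->'N', 'p'->'P', 'b'->'B', 'v'->'V'
Result: FNPBV


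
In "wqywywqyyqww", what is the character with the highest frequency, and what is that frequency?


Input: 'wqywywqyyqww'
Operation: tally each character
Counts: 'q':3, 'w':5, 'y':4
Maximum: 'w' appears 5 times


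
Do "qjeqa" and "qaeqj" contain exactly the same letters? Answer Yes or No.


String 1: 'qjeqa' -> sorted: 'aejqq'
String 2: 'qaeqj' -> sorted: 'aejqq'
Compare sorted forms: 'aejqq' == 'aejqq'
Anagram: Yes


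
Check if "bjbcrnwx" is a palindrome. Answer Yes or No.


Input string: 'bjbcrnwx'
Reversed: 'xwnrcbjb'
Compare pairs: s[0]='b' vs s[7]='x' (mismatch), s[1]='j' vs s[6]='w' (mismatch), s[2]='b' vs s[5]='n' (mismatch), s[3]='c' vs s[4]='r' (mismatch)
Palindrome: No


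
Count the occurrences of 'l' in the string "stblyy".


Input string: 'stblyy'
Target character: 'l'
Scan each position: s[3]='l'
Matches found at indices: 3
Total: 1


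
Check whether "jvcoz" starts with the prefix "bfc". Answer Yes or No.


Input string: 'jvcoz'
Prefix to check: 'bfc'
First 3 characters of input: 'jvc'
Match: False
Result: No


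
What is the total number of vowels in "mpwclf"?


Input string: 'mpwclf'
Operation: count vowels (a, e, i, o, u)
Scan: s[0]='m', s[1]='p', s[2]='w', s[3]='c', s[4]='l', s[5]='f'
Vowels found: 0
Result: 0


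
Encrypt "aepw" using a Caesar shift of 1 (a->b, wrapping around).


Input: 'aepw', shift = 1
Operation: for each letter, (position + 1) mod 26
Mapping: 'a'(0+1=1)->'b', 'e'(4+1=5)->'f', 'p'(15+1=16)->'q', 'w'(22+1=23)->'x'
Result: bfqx


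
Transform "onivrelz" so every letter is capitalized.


Input string: 'onivrelz'
Operation: convert each letter to uppercase
Mapping: 'o'->'O', 'n'->'N', 'i'->'I', 'v'->'V', 'r'->'R', 'e'->'E', 'l'->'L', 'z'->'Z'
Result: ONIVRELZ


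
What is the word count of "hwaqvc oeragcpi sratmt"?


Input string: 'hwaqvc oeragcpi sratmt'
Operation: split by spaces
Words found: 'hwaqvc', 'oeragcpi', 'sratmt'
Word count: 3


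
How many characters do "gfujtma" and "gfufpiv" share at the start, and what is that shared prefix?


String 1: 'gfujtma'
String 2: 'gfufpiv'
Compare position by position:
pos 0: 'g' vs 'g' match
pos 1: 'f' vs 'f' match
pos 2: 'u' vs 'u' match
pos 3: 'j' vs 'f' differ -> stop
Longest common prefix: "gfu" (length 3)


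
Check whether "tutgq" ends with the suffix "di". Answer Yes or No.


Input string: 'tutgq'
Suffix to check: 'di'
Last 2 characters of input: 'gq'
Match: False
Result: No


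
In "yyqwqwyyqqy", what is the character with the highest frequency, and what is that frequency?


Input: 'yyqwqwyyqqy'
Operation: tally each character
Counts: 'q':4, 'w':2, 'y':5
Maximum: 'y' appears 5 times


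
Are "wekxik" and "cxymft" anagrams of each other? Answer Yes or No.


String 1: 'wekxik' -> sorted: 'eikkwx'
String 2: 'cxymft' -> sorted: 'cfmtxy'
Compare sorted forms: 'eikkwx' != 'cfmtxy'
Anagram: No


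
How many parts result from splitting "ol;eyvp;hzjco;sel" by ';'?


Input string: 'ol;eyvp;hzjco;sel'
Delimiter: ';'
Split result: 'ol', 'eyvp', 'hzjco', 'sel'
Number of parts: 4


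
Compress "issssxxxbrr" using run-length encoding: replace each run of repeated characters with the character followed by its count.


Input: 'issssxxxbrr'
Operation: identify consecutive runs
Runs: 'i' -> i1, 'ssss' -> s4, 'xxx' -> x3, 'b' -> b1, 'rr' -> r2
Encoded: i1s4x3b1r2


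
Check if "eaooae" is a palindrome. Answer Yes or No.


Input string: 'eaooae'
Reversed: 'eaooae'
Compare pairs: s[0]='e' vs s[5]='e' (match), s[1]='a' vs s[4]='a' (match), s[2]='o' vs s[3]='o' (match)
Palindrome: Yes


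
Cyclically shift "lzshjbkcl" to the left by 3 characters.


Input: 'lzshjbkcl', shift = 3
Operation: split at index 3 and swap parts
Front part s[0:3] = 'lzs'
Back part s[3:] = 'hjbkcl'
Rotated = back + front = 'hjbkcl' + 'lzs'
Result: hjbkcllzs


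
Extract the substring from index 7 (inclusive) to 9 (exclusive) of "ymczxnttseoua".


Input string: 'ymczxnttseoua'
Operation: slice [7:9]
Extract characters: s[7]='t', s[8]='s'
Result: ts


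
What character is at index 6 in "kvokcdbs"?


Input string: 'kvokcdbs'
Operation: get character at index 6
Index mapping: s[0]='k', s[1]='v', s[2]='o', s[3]='k', s[4]='c', s[5]='d', s[6]='b'
Result: 'b'


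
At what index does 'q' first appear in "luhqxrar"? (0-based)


Input string: 'luhqxrar'
Target: 'q'
Scanning left to right: s[0]='l', s[1]='u', s[2]='h', s[3]='q'
First match at index: 3


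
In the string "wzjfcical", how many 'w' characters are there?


Input string: 'wzjfcical'
Target character: 'w'
Scan each position: s[0]='w'
Matches found at indices: 0
Total: 1


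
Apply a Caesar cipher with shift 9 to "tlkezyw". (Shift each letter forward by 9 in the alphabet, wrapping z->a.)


Input: 'tlkezyw', shift = 9
Operation: for each letter, (position + 9) mod 26
Mapping: 't'(19+9=28, 28 mod 26=2)->'c', 'l'(11+9=20)->'u', 'k'(10+9=19)->'t', 'e'(4+9=13)->'n', 'z'(25+9=34, 34 mod 26=8)->'i', 'y'(24+9=33, 33 mod 26=7)->'h', 'w'(22+9=31, 31 mod 26=5)->'f'
Result: cutnihf


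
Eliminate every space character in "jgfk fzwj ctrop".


Input string: 'jgfk fzwj ctrop'
Operation: remove all spaces
Words: 'jgfk', 'fzwj', 'ctrop'
Join without spaces: jgfkfzwjctrop


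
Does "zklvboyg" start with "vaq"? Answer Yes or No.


Input string: 'zklvboyg'
Prefix to check: 'vaq'
First 3 characters of input: 'zkl'
Match: False
Result: No


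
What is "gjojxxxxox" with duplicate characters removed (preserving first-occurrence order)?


Input: 'gjojxxxxox'
Operation: keep first occurrence of each character
Scan: s[0]='g' new -> keep; s[1]='j' new -> keep; s[2]='o' new -> keep; s[3]='j' seen -> skip; s[4]='x' new -> keep; s[5]='x' seen -> skip; s[6]='x' seen -> skip; s[7]='x' seen -> skip; s[8]='o' seen -> skip; s[9]='x' seen -> skip
Result: gjox


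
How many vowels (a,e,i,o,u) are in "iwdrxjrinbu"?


Input string: 'iwdrxjrinbu'
Operation: count vowels (a, e, i, o, u)
Scan: s[0]='i' (vowel), s[1]='w', s[2]='d', s[3]='r', s[4]='x', s[5]='j', s[6]='r', s[7]='i' (vowel), s[8]='n', s[9]='b', s[10]='u' (vowel)
Vowels found: 3
Result: 3


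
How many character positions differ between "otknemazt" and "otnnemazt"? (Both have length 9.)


String 1: 'otknemazt'
String 2: 'otnnemazt'
Compare each position: pos 0: 'o'=='o', pos 1: 't'=='t', pos 2: 'k'!='n', pos 3: 'n'=='n', pos 4: 'e'=='e', pos 5: 'm'=='m', pos 6: 'a'=='a', pos 7: 'z'=='z', pos 8: 't'=='t'
Differing positions: 1
Hamming distance: 1


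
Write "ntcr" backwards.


Input string: 'ntcr'
Operation: reverse character order
Original order: 'n' -> 't' -> 'c' -> 'r'
Reversed order: 'r' -> 'c' -> 't' -> 'n'
Result: rctn


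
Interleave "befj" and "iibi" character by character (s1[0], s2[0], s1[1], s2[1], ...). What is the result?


String 1: 'befj'
String 2: 'iibi'
Operation: alternate characters
Pairs: 'b'+'i', 'e'+'i', 'f'+'b', 'j'+'i'
Result: bieifbji


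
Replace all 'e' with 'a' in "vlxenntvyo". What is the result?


Input string: 'vlxenntvyo'
Operation: replace 'e' with 'a'
Positions of 'e': 3
After replacement: vlxanntvyo


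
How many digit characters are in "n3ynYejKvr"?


Input string: 'n3ynYejKvr'
Operation: count digit characters (0-9)
Scan: 'n', '3'(digit), 'y', 'n', 'Y', 'e', 'j', 'K', 'v', 'r'
Digits found: 1
Result: 1


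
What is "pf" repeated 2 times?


Input string: 'pf'
Operation: repeat 2 times
Concatenation: 'pf' + 'pf'
Result: pfpf


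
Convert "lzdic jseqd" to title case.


Input string: 'lzdic jseqd'
Operation: capitalize first letter of each word
Word transformations: 'lzdic'->'Lzdic', 'jseqd'->'Jseqd'
Result: Lzdic Jseqd


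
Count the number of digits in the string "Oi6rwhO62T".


Input string: 'Oi6rwhO62T'
Operation: count digit characters (0-9)
Scan: 'O', 'i', '6'(digit), 'r', 'w', 'h', 'O', '6'(digit), '2'(digit), 'T'
Digits found: 3
Result: 3


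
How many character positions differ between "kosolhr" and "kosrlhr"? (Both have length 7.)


String 1: 'kosolhr'
String 2: 'kosrlhr'
Compare each position: pos 0: 'k'=='k', pos 1: 'o'=='o', pos 2: 's'=='s', pos 3: 'o'!='r', pos 4: 'l'=='l', pos 5: 'h'=='h', pos 6: 'r'=='r'
Differing positions: 1
Hamming distance: 1


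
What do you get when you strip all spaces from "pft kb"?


Input string: 'pft kb'
Operation: remove all spaces
Words: 'pft', 'kb'
Join without spaces: pftkb


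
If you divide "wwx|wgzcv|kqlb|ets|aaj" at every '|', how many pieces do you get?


Input string: 'wwx|wgzcv|kqlb|ets|aaj'
Delimiter: '|'
Split result: 'wwx', 'wgzcv', 'kqlb', 'ets', 'aaj'
Number of parts: 5
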